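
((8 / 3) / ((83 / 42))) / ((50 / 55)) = 616 / 415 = 1.48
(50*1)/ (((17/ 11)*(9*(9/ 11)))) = 6050/ 1377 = 4.39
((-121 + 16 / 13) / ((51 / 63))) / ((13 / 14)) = -159.33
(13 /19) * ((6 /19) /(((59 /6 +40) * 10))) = 18 /41515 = 0.00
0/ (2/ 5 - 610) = 0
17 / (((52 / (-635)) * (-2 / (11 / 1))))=118745 / 104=1141.78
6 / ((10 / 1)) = 3 / 5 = 0.60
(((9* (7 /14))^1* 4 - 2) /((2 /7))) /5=56 /5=11.20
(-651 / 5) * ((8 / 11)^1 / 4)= -1302 / 55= -23.67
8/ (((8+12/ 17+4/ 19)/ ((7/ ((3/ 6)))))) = 2261/ 180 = 12.56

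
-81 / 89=-0.91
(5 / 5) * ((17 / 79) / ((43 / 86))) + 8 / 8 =113 / 79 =1.43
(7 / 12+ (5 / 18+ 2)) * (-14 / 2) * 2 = -721 / 18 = -40.06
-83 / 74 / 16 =-83 / 1184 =-0.07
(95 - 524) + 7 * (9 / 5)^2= -10158 / 25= -406.32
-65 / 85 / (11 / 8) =-104 / 187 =-0.56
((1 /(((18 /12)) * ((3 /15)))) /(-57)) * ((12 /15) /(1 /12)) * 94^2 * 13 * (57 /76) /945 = -918944 /17955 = -51.18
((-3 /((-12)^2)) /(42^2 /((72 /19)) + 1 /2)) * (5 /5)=-0.00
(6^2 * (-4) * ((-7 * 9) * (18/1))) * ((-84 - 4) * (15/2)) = -107775360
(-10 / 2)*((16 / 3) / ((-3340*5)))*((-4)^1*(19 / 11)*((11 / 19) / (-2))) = 8 / 2505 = 0.00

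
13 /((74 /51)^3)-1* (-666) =271603647 /405224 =670.26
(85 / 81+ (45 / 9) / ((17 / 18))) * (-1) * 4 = -25.37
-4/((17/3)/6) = -72/17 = -4.24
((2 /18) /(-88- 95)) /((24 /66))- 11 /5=-72523 /32940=-2.20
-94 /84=-47 /42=-1.12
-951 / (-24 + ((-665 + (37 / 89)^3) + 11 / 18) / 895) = 10800555111090 / 280999026677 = 38.44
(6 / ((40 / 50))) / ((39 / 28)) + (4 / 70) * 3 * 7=428 / 65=6.58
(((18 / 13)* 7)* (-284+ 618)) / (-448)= -1503 / 208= -7.23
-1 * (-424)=424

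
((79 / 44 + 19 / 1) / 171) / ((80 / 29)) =1769 / 40128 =0.04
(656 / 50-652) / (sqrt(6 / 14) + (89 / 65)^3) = -216454904881215 / 813153091213 + 12045905210625 *sqrt(21) / 813153091213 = -198.31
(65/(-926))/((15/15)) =-0.07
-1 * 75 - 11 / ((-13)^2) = -12686 / 169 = -75.07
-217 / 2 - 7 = -231 / 2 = -115.50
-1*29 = -29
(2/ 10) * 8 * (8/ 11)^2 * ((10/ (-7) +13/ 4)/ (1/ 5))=7.71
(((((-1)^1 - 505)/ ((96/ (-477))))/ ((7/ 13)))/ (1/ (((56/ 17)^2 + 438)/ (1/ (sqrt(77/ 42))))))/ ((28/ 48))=33918078909 * sqrt(66)/ 56644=4864624.24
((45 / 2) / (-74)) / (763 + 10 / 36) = -405 / 1016686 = -0.00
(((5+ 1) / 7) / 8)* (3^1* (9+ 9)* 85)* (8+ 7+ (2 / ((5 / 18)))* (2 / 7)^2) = 5258763 / 686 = 7665.84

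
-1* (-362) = 362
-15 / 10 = -3 / 2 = -1.50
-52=-52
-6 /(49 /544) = -3264 /49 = -66.61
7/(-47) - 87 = -4096/47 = -87.15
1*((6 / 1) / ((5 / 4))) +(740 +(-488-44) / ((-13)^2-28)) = 522424 / 705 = 741.03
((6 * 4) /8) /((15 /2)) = 2 /5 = 0.40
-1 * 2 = -2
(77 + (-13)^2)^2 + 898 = 61414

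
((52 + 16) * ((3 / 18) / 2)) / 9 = 17 / 27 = 0.63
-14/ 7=-2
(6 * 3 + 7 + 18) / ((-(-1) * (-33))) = -43 / 33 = -1.30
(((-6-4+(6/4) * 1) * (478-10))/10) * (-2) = 795.60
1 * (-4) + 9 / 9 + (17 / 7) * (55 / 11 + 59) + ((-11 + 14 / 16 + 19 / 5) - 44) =28589 / 280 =102.10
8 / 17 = 0.47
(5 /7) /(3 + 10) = 5 /91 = 0.05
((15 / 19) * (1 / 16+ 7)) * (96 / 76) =5085 / 722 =7.04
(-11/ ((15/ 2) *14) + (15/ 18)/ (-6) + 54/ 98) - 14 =-120769/ 8820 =-13.69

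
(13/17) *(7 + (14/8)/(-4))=1365/272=5.02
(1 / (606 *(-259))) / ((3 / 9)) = -1 / 52318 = -0.00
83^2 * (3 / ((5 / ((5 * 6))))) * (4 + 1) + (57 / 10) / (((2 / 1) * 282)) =1165618819 / 1880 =620010.01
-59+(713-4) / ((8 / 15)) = 10163 / 8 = 1270.38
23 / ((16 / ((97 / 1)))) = 2231 / 16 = 139.44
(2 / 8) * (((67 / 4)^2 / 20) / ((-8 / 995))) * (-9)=8039799 / 2048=3925.68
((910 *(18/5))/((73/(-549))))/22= -899262/803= -1119.88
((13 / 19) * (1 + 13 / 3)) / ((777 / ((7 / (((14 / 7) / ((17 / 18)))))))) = 884 / 56943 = 0.02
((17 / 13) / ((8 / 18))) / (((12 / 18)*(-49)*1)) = -459 / 5096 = -0.09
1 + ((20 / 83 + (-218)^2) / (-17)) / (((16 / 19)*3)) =-4679875 / 4233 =-1105.57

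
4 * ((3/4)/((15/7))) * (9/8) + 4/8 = 83/40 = 2.08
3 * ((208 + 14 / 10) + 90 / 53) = 167823 / 265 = 633.29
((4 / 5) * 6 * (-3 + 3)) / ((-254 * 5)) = 0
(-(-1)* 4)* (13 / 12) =13 / 3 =4.33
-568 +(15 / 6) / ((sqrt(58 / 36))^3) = -568 +135 * sqrt(58) / 841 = -566.78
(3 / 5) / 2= 3 / 10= 0.30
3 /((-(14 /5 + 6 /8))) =-60 /71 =-0.85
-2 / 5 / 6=-1 / 15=-0.07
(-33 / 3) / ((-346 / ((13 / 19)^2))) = 1859 / 124906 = 0.01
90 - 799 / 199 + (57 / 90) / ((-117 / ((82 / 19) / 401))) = 12041943646 / 140047245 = 85.98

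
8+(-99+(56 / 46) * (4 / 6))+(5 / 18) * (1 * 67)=-29633 / 414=-71.58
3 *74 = 222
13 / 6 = 2.17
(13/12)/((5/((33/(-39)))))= -11/60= -0.18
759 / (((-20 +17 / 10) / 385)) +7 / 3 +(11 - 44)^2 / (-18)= -5865589 / 366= -16026.20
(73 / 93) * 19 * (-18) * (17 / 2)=-70737 / 31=-2281.84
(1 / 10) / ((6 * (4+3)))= 1 / 420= 0.00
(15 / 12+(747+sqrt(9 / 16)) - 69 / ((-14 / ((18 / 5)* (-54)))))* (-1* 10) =14638 / 7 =2091.14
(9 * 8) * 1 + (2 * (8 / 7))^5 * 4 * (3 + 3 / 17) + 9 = 249635655 / 285719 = 873.71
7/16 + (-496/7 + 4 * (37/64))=-1907/28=-68.11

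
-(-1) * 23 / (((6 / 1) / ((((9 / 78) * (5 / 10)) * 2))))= 23 / 52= 0.44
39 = 39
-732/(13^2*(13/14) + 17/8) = -13664/2969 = -4.60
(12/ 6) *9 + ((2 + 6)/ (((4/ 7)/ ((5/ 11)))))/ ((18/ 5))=1957/ 99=19.77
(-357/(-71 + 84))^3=-45499293/2197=-20709.74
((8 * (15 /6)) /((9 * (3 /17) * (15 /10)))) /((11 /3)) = 680 /297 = 2.29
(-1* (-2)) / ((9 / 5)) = 10 / 9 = 1.11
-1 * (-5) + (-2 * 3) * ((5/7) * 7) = -25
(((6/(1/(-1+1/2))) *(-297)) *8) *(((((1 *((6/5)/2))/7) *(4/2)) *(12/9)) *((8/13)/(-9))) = -50688/455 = -111.40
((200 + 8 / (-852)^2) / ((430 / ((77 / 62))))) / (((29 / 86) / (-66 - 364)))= -60086706911 / 81573462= -736.60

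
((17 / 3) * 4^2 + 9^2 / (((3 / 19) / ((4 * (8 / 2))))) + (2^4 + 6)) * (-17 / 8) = -212177 / 12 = -17681.42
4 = 4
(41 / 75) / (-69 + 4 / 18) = -123 / 15475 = -0.01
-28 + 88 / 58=-768 / 29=-26.48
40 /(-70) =-4 /7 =-0.57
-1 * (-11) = 11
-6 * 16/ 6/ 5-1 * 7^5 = -84051/ 5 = -16810.20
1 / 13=0.08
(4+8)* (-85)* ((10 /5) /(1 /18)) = -36720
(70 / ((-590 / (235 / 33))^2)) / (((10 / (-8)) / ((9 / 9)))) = -30926 / 3790809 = -0.01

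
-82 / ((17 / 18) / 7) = -10332 / 17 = -607.76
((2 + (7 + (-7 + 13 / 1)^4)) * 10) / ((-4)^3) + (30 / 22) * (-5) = -74175 / 352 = -210.72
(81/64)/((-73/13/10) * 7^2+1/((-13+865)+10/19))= -1093365/23769344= -0.05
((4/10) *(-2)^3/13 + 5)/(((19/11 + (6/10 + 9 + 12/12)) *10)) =1133/29380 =0.04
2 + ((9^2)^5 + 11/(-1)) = 3486784392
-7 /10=-0.70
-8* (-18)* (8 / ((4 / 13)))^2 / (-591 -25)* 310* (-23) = 86757840 / 77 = 1126725.19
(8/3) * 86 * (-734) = -504992/3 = -168330.67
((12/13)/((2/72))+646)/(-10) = -883/13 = -67.92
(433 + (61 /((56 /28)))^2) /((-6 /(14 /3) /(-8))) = 8482.44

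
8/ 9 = 0.89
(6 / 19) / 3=2 / 19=0.11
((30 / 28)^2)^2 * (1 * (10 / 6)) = 84375 / 38416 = 2.20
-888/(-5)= 888/5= 177.60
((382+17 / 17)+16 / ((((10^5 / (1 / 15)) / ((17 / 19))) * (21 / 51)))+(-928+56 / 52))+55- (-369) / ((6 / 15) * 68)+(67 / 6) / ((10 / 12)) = -5091861935149 / 11022375000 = -461.96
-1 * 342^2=-116964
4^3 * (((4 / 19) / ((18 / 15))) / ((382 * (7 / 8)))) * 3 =2560 / 25403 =0.10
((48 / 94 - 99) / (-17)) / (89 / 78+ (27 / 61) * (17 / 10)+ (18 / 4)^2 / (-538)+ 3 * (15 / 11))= 1303426598760 / 1337907770989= 0.97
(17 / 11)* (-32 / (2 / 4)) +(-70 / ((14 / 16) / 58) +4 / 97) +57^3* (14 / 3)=917081306 / 1067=859495.13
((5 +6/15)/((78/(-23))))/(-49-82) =207/17030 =0.01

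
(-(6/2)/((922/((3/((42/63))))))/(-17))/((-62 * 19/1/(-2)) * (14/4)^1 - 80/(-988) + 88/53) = 117819/282235370030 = 0.00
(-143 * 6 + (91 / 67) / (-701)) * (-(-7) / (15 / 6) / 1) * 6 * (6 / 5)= -17297.32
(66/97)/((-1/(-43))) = 2838/97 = 29.26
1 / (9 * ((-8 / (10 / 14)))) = -5 / 504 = -0.01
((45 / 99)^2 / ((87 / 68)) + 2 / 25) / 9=63554 / 2368575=0.03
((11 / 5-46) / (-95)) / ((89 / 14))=3066 / 42275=0.07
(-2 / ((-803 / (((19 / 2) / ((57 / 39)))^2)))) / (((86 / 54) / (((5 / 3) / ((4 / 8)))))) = 7605 / 34529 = 0.22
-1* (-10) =10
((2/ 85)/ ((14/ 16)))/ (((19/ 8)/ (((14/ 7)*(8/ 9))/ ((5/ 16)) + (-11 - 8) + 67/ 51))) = -0.14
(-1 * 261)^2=68121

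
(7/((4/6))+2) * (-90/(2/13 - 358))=14625/4652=3.14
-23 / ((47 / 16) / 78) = -28704 / 47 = -610.72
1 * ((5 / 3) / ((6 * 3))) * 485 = 44.91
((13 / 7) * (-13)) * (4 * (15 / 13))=-780 / 7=-111.43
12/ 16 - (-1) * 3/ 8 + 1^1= 17/ 8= 2.12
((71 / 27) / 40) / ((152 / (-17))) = -1207 / 164160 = -0.01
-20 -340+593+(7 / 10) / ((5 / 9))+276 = 25513 / 50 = 510.26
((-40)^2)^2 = 2560000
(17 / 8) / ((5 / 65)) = 221 / 8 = 27.62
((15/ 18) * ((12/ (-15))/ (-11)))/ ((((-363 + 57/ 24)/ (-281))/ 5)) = 4496/ 19041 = 0.24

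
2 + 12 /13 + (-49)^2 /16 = 31821 /208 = 152.99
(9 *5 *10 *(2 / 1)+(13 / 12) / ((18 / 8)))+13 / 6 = 48743 / 54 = 902.65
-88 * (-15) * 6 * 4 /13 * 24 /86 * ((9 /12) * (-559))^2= 119536560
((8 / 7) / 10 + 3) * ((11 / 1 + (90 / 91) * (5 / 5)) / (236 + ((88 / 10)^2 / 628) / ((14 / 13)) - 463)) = -93351415 / 567264789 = -0.16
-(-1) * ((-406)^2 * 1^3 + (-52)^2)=167540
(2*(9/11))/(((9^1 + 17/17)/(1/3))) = 3/55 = 0.05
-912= -912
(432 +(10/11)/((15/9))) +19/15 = 71579/165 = 433.81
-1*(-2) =2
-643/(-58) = 643/58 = 11.09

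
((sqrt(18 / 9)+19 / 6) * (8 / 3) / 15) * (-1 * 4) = -304 / 135 - 32 * sqrt(2) / 45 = -3.26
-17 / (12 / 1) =-17 / 12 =-1.42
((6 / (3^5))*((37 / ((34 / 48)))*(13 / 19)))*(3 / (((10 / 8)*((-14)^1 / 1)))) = -15392 / 101745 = -0.15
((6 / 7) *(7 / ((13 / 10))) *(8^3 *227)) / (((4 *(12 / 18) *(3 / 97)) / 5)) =422764800 / 13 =32520369.23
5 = 5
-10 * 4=-40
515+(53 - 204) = 364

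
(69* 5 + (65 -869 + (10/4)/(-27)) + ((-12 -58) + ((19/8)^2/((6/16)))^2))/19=-523309/32832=-15.94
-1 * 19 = -19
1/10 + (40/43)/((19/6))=3217/8170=0.39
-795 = -795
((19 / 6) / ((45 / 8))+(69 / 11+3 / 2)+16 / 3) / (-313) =-40597 / 929610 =-0.04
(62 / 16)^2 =961 / 64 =15.02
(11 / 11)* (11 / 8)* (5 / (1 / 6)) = 165 / 4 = 41.25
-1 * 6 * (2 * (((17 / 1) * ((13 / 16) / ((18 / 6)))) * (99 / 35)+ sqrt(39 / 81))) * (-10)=40 * sqrt(39) / 3+ 21879 / 14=1646.05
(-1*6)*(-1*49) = 294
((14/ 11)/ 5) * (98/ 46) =686/ 1265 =0.54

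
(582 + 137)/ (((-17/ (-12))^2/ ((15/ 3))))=1791.28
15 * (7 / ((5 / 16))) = 336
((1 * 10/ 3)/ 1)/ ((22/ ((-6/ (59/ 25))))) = -250/ 649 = -0.39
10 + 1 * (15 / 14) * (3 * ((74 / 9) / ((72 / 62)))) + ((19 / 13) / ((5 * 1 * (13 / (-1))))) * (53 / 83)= 578710661 / 17674020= 32.74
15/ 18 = 5/ 6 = 0.83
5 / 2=2.50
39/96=13/32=0.41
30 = 30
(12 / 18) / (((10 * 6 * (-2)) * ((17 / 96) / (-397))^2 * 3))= -40347904 / 4335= -9307.47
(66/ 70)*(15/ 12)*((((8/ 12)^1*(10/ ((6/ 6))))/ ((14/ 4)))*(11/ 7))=1210/ 343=3.53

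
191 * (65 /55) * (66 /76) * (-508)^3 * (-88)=2261456230898.53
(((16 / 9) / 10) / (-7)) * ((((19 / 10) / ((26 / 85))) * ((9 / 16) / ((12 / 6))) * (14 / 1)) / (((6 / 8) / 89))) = -73.71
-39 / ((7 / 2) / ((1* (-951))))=74178 / 7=10596.86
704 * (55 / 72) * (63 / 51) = 33880 / 51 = 664.31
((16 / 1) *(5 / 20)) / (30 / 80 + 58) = 32 / 467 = 0.07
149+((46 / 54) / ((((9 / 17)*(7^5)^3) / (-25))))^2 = 198307900218937985026705407090574 / 1330925504825087147830236990201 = 149.00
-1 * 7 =-7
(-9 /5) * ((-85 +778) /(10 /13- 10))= 27027 /200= 135.14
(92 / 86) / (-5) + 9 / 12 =461 / 860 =0.54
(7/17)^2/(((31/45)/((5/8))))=11025/71672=0.15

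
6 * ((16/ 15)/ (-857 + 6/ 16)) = -256/ 34265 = -0.01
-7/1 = -7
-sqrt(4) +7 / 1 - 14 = -9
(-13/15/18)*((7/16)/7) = -13/4320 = -0.00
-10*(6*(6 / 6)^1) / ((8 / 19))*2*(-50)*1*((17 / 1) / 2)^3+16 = 35005189 / 4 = 8751297.25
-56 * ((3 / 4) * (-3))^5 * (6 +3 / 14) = 5137263 / 256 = 20067.43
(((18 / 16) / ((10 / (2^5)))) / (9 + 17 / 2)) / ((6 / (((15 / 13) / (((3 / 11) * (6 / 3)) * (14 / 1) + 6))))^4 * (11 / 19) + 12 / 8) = 606936 / 43184236425575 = 0.00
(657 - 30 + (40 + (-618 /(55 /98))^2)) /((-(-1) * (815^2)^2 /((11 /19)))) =3670015771 /2305243094515625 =0.00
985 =985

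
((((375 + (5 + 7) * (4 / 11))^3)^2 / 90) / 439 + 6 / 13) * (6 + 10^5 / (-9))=-1050074103159273822115423 / 1253342805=-837818750760111.33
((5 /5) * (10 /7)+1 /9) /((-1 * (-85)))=97 /5355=0.02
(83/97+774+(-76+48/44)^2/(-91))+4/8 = 1524542265/2136134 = 713.69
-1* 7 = -7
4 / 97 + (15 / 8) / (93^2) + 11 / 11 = 1.04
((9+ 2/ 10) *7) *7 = 2254/ 5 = 450.80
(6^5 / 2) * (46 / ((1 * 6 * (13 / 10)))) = 298080 / 13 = 22929.23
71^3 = 357911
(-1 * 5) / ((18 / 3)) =-5 / 6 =-0.83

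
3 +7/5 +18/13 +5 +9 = 1286/65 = 19.78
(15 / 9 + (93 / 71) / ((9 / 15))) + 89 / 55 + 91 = 1130122 / 11715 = 96.47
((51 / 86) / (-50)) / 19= -51 / 81700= -0.00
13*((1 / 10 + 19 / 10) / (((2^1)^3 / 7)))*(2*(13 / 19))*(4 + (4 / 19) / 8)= 180999 / 1444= 125.35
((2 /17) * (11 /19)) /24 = 0.00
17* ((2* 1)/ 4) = 17/ 2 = 8.50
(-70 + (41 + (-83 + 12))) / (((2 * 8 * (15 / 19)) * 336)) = -0.02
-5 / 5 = -1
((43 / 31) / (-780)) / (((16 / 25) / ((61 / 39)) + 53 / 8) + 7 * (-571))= 26230 / 58851197847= 0.00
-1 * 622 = -622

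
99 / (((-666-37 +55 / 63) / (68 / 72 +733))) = -9155223 / 88468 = -103.49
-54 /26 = -27 /13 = -2.08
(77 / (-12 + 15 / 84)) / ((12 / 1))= -539 / 993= -0.54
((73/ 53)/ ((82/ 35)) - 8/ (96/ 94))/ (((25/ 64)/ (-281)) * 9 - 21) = 849438272/ 2463458391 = 0.34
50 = 50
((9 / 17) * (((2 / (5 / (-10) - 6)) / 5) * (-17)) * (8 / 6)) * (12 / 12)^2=48 / 65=0.74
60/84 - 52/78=1/21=0.05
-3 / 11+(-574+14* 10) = -4777 / 11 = -434.27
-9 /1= -9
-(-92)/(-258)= -0.36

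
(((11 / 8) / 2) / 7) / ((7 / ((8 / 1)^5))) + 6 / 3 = 22626 / 49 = 461.76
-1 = -1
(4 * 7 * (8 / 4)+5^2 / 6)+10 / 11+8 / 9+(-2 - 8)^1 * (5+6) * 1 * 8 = -161971 / 198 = -818.04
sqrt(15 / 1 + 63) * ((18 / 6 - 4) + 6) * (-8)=-353.27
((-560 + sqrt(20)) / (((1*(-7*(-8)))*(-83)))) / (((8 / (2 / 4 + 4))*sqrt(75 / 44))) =3*sqrt(33)*(280 - sqrt(5)) / 92960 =0.05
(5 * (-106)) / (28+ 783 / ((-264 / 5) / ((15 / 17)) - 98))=-2091380 / 90913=-23.00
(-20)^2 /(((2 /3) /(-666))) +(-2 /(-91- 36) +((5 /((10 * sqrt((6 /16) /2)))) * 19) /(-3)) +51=-50742721 /127- 38 * sqrt(3) /9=-399556.30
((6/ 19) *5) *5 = 150/ 19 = 7.89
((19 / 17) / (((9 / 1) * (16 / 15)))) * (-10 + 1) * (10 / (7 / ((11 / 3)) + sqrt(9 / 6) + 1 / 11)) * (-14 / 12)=665 / 68-665 * sqrt(6) / 272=3.79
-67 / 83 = -0.81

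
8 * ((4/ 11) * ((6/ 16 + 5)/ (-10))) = -86/ 55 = -1.56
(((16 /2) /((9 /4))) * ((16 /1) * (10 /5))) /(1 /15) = 5120 /3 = 1706.67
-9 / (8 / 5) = -45 / 8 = -5.62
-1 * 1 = -1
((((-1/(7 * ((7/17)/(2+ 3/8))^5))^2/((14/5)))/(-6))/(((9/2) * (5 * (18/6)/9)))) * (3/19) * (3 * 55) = -171960.99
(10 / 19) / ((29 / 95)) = 50 / 29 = 1.72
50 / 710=5 / 71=0.07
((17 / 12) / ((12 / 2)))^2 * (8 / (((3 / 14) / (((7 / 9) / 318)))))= 14161 / 2781864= 0.01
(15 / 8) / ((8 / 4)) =15 / 16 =0.94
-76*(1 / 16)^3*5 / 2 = -95 / 2048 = -0.05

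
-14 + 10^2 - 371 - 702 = -987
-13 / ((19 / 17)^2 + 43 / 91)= -341887 / 45278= -7.55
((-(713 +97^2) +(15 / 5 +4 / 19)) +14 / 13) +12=-2496111 / 247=-10105.71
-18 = -18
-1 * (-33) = 33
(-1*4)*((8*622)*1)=-19904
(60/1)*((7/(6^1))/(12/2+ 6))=35/6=5.83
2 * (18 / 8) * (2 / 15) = 0.60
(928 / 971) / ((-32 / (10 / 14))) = -145 / 6797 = -0.02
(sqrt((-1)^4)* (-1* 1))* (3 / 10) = -0.30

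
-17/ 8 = -2.12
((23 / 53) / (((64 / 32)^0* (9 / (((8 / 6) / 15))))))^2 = 8464 / 460746225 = 0.00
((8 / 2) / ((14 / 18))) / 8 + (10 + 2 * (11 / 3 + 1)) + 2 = 923 / 42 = 21.98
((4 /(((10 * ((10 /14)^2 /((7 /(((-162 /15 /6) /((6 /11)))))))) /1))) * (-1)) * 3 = 1372 /275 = 4.99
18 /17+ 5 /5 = 35 /17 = 2.06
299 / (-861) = -299 / 861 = -0.35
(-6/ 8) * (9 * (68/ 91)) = -459/ 91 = -5.04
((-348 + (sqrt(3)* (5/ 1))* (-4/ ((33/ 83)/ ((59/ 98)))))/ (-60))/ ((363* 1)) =4897* sqrt(3)/ 3521826 + 29/ 1815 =0.02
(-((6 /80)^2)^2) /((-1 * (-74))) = -81 /189440000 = -0.00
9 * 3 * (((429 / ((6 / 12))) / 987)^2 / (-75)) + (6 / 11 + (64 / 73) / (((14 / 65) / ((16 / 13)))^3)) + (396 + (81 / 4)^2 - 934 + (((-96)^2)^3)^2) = 149114600390096525590956078438630621 / 243369064400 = 612709757329767363772451.90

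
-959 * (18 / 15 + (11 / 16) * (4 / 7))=-30551 / 20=-1527.55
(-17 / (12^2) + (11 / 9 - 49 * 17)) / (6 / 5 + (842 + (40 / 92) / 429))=-656665295 / 665589152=-0.99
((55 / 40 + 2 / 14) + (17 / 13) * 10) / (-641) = -10625 / 466648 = -0.02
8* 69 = 552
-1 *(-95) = 95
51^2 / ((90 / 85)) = 2456.50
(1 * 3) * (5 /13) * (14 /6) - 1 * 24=-277 /13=-21.31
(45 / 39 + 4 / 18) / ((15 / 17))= 2737 / 1755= 1.56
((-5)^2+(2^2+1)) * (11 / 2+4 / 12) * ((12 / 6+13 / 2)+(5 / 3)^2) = 35525 / 18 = 1973.61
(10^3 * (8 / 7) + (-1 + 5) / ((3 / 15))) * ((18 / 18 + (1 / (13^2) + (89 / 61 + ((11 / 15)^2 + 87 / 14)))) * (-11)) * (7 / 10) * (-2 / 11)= 243635711594 / 16236675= 15005.27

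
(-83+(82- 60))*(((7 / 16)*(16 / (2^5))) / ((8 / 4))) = -427 / 64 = -6.67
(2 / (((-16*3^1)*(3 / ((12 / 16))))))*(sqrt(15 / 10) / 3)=-sqrt(6) / 576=-0.00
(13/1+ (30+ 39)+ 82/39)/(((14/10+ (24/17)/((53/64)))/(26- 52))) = -29552800/41961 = -704.29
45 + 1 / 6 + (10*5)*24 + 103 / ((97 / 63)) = 763621 / 582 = 1312.06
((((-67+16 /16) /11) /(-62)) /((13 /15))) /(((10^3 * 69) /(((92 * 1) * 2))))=3 /10075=0.00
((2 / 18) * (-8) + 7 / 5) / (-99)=-23 / 4455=-0.01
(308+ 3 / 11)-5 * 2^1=298.27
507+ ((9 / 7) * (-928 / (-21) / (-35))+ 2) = 870151 / 1715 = 507.38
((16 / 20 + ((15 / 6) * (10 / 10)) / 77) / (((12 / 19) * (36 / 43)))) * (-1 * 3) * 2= -523697 / 55440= -9.45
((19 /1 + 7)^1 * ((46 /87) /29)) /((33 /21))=8372 /27753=0.30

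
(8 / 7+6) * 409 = 2921.43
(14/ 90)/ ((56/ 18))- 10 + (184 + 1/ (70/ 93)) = 24553/ 140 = 175.38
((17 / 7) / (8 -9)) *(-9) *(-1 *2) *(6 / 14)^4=-24786 / 16807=-1.47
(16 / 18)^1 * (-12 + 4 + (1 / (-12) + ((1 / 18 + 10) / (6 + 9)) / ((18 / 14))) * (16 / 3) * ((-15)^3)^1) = -1704928 / 243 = -7016.16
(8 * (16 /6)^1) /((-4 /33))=-176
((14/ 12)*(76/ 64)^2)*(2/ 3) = 2527/ 2304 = 1.10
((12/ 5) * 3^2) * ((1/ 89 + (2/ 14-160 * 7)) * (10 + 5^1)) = -226043136/ 623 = -362830.07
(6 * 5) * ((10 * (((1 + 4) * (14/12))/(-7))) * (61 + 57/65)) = -201100/13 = -15469.23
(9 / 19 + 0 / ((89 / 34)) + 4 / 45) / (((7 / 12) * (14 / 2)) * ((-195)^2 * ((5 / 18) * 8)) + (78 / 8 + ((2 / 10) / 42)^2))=117845 / 72279645511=0.00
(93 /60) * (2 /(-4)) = -31 /40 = -0.78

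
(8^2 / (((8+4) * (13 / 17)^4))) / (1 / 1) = 1336336 / 85683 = 15.60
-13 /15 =-0.87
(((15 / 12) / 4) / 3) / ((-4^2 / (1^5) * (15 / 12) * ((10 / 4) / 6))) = -1 / 80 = -0.01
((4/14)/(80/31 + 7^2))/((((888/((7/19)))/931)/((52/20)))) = 1519/273060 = 0.01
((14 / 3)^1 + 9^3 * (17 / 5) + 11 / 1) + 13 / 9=112307 / 45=2495.71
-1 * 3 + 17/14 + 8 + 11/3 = 415/42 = 9.88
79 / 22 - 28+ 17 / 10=-1249 / 55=-22.71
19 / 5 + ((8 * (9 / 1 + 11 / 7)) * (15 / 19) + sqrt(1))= 47592 / 665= 71.57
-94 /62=-47 /31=-1.52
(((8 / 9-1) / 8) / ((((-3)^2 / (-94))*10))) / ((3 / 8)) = 47 / 1215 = 0.04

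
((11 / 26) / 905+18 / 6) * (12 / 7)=423606 / 82355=5.14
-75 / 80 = -15 / 16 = -0.94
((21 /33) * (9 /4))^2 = 3969 /1936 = 2.05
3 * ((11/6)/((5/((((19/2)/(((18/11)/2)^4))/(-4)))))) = -3059969/524880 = -5.83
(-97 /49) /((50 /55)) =-1067 /490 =-2.18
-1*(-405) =405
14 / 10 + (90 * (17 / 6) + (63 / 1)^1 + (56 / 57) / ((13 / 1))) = 1183657 / 3705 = 319.48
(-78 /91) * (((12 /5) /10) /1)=-36 /175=-0.21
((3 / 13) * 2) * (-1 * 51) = -306 / 13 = -23.54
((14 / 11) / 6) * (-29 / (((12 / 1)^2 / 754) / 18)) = -76531 / 132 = -579.78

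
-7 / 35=-1 / 5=-0.20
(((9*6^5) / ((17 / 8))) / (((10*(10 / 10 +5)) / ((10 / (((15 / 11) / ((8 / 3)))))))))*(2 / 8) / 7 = 228096 / 595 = 383.35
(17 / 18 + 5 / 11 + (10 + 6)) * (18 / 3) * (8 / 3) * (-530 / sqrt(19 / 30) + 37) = 1019720 / 99 - 14606800 * sqrt(570) / 1881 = -175097.23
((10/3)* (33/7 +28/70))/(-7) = -358/147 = -2.44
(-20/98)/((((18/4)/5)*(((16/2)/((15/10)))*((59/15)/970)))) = -60625/5782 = -10.49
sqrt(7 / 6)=sqrt(42) / 6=1.08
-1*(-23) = 23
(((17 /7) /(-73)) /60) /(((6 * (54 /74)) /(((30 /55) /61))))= -629 /555467220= -0.00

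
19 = 19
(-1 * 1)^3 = -1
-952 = -952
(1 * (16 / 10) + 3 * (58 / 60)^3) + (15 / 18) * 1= 46289 / 9000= 5.14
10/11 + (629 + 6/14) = 48536/77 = 630.34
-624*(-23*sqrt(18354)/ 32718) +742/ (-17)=-742/ 17 +2392*sqrt(18354)/ 5453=15.78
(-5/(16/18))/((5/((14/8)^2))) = -441/128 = -3.45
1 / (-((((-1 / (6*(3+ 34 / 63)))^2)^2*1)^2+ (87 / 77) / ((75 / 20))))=-602753303387694460207360 / 181608787528776235617761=-3.32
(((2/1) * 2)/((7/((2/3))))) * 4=32/21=1.52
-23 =-23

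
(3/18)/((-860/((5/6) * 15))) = -5/2064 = -0.00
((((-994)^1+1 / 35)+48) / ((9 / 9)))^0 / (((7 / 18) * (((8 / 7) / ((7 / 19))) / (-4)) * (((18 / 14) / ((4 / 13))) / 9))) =-1764 / 247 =-7.14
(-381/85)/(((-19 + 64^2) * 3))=-127/346545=-0.00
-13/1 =-13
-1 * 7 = -7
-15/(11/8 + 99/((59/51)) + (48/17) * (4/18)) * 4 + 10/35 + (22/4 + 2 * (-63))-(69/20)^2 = -156784469553/1180589200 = -132.80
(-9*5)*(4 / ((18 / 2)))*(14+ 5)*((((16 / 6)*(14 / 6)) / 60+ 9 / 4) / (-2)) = 24149 / 54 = 447.20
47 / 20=2.35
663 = 663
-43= -43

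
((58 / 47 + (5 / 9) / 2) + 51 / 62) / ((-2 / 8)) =-122444 / 13113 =-9.34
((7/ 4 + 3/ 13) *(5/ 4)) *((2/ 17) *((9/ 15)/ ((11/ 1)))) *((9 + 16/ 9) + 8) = 1339/ 4488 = 0.30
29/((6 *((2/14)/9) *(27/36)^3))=6496/9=721.78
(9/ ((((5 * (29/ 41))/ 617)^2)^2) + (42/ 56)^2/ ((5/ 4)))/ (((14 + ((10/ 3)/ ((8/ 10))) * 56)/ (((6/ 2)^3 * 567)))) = 96727201179640935212601/ 187429465000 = 516072545902.22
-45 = -45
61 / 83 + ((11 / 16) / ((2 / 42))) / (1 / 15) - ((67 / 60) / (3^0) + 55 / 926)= 1993278823 / 9222960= 216.12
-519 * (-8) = 4152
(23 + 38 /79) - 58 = -2727 /79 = -34.52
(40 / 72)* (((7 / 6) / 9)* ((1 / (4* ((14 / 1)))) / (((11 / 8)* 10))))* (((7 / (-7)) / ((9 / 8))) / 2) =-1 / 24057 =-0.00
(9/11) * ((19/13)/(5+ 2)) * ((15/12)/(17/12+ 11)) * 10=25650/149149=0.17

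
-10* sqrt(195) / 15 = -2* sqrt(195) / 3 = -9.31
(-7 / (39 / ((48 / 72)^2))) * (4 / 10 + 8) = -392 / 585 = -0.67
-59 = -59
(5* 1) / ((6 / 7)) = 35 / 6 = 5.83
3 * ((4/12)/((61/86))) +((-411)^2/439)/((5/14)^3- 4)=-9288334670/96859643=-95.89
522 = 522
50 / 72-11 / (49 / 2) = 433 / 1764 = 0.25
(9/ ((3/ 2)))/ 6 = 1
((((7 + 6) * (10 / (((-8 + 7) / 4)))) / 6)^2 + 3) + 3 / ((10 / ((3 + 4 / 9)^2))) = 2029771 / 270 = 7517.67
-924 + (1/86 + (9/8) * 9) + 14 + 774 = -43297/344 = -125.86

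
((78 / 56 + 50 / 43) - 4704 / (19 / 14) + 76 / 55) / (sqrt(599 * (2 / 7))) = -4356030279 * sqrt(8386) / 1507299640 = -264.65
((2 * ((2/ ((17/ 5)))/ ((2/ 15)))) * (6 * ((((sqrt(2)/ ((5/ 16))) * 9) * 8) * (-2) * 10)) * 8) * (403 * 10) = -133705728000 * sqrt(2)/ 17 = -11122850229.68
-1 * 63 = -63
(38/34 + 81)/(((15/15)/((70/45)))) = 19544/153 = 127.74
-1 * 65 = -65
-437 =-437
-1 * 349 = -349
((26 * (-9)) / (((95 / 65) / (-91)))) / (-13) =-21294 / 19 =-1120.74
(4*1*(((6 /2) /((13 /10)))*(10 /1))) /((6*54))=100 /351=0.28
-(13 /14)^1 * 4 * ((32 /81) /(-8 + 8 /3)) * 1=52 /189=0.28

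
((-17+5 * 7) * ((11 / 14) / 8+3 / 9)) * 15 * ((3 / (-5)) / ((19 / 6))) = -11745 / 532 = -22.08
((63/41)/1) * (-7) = -441/41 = -10.76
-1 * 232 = -232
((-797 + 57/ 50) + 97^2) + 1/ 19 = 8182533/ 950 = 8613.19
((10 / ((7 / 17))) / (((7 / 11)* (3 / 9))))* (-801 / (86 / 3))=-6740415 / 2107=-3199.06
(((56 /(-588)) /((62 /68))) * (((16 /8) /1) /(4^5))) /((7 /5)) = -85 /583296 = -0.00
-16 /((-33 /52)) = 832 /33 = 25.21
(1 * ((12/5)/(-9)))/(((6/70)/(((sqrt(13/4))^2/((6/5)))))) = -8.43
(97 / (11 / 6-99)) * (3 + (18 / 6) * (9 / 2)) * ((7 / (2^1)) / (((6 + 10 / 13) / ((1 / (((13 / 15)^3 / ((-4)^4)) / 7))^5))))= -3090659872485333270528000000000000000 / 2295490432862685487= -1346405033207217127.17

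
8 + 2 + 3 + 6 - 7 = 12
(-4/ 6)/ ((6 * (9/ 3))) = -1/ 27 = -0.04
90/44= 45/22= 2.05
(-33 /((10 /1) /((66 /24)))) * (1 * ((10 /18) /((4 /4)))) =-121 /24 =-5.04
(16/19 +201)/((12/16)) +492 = 43384/57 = 761.12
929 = 929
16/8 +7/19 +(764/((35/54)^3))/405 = 37865979/4073125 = 9.30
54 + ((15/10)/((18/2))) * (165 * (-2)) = -1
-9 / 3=-3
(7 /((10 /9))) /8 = 63 /80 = 0.79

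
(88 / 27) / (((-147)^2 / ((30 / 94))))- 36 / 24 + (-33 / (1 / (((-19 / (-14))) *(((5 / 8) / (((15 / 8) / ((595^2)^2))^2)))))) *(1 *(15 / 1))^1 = -34296436331614730869364305545941 / 18281214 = -1876048074904365260937502.00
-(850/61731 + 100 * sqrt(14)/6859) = -100 * sqrt(14)/6859 - 850/61731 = -0.07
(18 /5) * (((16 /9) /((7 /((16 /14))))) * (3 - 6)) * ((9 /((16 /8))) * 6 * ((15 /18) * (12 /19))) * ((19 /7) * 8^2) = -2654208 /343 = -7738.22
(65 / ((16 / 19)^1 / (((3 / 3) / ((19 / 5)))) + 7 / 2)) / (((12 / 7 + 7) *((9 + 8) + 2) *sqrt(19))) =4550 *sqrt(19) / 1475407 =0.01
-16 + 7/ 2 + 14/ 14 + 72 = 121/ 2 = 60.50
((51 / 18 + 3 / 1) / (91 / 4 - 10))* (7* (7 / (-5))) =-686 / 153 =-4.48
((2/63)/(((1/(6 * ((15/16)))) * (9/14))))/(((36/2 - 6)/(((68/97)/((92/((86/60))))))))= 731/2891376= 0.00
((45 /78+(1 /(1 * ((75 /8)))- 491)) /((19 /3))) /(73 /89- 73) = 85094413 /79336400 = 1.07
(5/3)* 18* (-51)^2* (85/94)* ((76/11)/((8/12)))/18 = 21003075/517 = 40624.90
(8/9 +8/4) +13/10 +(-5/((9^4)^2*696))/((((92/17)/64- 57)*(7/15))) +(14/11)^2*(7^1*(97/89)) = 241061887563499278191/14568354506057807070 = 16.55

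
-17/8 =-2.12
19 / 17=1.12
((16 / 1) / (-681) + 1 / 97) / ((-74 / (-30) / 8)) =-34840 / 814703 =-0.04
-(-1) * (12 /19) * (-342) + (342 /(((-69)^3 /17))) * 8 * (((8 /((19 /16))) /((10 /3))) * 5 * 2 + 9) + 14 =-2508054 /12167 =-206.14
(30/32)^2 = 225/256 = 0.88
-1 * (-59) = 59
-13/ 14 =-0.93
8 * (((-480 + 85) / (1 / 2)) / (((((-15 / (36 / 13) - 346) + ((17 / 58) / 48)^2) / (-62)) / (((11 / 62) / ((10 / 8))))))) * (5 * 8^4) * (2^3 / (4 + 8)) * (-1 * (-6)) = -35312474857144320 / 2723709407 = -12964846.68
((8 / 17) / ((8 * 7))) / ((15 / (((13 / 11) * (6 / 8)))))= 13 / 26180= 0.00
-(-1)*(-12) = -12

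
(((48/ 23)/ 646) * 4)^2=9216/ 55190041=0.00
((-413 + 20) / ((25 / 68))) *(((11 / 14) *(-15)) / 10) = 220473 / 175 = 1259.85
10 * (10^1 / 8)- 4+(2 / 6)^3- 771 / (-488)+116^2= 177429557 / 13176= 13466.12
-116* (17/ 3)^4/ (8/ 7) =-16954763/ 162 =-104659.03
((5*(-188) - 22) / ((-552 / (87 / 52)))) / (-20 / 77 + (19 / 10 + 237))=413105 / 33810552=0.01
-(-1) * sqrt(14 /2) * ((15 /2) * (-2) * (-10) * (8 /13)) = 1200 * sqrt(7) /13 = 244.22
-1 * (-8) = 8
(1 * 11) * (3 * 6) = 198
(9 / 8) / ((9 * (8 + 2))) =1 / 80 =0.01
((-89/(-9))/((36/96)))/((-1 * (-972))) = 178/6561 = 0.03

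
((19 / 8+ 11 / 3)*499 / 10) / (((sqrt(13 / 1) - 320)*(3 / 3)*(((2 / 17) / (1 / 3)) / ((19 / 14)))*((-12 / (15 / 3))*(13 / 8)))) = 23370665*sqrt(13) / 8050075488+ 233706650 / 251564859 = 0.94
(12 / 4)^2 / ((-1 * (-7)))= 9 / 7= 1.29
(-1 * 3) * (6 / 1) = -18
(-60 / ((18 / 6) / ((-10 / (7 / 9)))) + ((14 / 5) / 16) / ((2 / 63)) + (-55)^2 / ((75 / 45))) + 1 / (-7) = 166201 / 80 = 2077.51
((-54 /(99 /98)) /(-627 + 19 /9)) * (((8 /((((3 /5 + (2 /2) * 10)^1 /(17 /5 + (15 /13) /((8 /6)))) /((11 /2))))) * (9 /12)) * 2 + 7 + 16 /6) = 66041073 /21312148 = 3.10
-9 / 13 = -0.69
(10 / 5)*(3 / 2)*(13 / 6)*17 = 221 / 2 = 110.50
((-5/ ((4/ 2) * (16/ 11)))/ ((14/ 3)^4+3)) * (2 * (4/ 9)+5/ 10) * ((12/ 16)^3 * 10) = -1670625/ 79173632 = -0.02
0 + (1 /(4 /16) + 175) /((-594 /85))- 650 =-675.61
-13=-13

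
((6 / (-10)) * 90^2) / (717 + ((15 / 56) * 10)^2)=-1270080 / 189251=-6.71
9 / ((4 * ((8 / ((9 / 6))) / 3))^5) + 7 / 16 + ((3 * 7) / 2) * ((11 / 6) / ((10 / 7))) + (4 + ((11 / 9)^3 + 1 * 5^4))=2523371526280813 / 3913788948480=644.74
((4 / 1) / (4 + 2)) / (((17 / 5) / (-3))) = -10 / 17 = -0.59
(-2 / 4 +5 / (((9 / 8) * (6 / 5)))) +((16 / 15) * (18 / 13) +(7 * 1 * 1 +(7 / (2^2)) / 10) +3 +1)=222613 / 14040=15.86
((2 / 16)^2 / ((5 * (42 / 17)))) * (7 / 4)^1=0.00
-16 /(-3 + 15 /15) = 8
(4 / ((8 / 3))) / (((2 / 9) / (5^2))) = 675 / 4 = 168.75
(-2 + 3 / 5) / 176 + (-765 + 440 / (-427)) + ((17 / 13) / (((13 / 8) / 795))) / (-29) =-788.10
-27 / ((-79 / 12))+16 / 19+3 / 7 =56443 / 10507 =5.37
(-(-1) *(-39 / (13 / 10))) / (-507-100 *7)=30 / 1207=0.02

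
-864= -864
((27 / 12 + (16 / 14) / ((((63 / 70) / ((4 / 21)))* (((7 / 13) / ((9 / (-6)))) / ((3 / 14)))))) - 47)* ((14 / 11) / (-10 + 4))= 1293497 / 135828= 9.52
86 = 86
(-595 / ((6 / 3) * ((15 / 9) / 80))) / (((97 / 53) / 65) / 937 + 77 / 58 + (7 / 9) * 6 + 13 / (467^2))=-1749202276904737200 / 734265938780027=-2382.25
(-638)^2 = 407044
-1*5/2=-5/2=-2.50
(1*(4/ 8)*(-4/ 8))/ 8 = -1/ 32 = -0.03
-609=-609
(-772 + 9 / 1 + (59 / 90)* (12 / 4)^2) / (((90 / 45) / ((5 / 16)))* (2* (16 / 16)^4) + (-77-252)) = 7571 / 3162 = 2.39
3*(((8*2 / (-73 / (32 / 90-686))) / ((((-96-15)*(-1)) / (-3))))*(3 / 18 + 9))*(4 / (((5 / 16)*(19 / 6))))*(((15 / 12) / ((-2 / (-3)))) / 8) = -5430304 / 51319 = -105.81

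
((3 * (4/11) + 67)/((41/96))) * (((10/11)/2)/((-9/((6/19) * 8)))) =-1917440/94259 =-20.34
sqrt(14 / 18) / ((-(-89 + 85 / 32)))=32 * sqrt(7) / 8289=0.01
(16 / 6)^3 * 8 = 4096 / 27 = 151.70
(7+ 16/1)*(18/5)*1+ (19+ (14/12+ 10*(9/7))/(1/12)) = 9453/35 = 270.09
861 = 861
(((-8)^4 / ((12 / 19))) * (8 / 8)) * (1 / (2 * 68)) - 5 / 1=2177 / 51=42.69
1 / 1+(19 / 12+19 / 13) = 631 / 156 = 4.04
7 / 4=1.75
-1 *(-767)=767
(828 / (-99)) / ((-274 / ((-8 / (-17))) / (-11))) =-368 / 2329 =-0.16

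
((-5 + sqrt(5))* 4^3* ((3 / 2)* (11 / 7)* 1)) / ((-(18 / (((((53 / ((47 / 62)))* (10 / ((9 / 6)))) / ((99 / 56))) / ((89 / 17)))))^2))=22368195899392000 / 3788433835857 - 4473639179878400* sqrt(5) / 3788433835857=3263.84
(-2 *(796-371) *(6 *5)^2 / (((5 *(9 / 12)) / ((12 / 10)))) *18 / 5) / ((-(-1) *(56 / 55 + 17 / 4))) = -193881600 / 1159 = -167283.52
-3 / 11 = -0.27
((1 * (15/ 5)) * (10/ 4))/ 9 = 5/ 6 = 0.83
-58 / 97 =-0.60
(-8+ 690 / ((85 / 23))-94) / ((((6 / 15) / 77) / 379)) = 6179929.41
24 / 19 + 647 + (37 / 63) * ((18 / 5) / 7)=3019071 / 4655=648.57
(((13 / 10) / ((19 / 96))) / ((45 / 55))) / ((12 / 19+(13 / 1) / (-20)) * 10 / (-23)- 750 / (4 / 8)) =-105248 / 19664895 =-0.01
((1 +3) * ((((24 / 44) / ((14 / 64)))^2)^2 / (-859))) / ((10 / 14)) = -5435817984 / 21568901585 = -0.25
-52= -52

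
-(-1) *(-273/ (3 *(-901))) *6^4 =117936/ 901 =130.89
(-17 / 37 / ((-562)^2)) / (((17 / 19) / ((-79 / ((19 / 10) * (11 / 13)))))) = 5135 / 64274254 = 0.00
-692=-692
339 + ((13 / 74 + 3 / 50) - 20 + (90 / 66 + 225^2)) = 518371473 / 10175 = 50945.60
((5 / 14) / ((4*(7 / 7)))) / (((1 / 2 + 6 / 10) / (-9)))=-225 / 308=-0.73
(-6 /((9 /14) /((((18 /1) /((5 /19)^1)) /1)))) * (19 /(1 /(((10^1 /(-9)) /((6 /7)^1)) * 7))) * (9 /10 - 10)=-1001590.49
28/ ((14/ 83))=166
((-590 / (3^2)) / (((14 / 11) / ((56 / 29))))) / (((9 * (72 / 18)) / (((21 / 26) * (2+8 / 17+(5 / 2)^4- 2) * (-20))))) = 1221271975 / 692172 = 1764.41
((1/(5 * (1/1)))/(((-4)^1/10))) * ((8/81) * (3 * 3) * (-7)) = 28/9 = 3.11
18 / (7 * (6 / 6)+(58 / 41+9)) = 1.03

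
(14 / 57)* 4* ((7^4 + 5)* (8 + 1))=404208 / 19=21274.11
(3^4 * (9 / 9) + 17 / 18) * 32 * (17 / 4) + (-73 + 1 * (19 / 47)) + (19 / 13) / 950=3044205223 / 274950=11071.85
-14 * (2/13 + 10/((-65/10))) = 252/13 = 19.38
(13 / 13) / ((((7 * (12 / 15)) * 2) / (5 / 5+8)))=45 / 56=0.80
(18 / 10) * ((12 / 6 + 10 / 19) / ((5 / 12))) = 5184 / 475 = 10.91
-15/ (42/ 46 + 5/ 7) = -2415/ 262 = -9.22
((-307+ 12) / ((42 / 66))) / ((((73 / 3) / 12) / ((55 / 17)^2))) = -353380500 / 147679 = -2392.90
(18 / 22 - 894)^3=-948413390625 / 1331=-712557017.75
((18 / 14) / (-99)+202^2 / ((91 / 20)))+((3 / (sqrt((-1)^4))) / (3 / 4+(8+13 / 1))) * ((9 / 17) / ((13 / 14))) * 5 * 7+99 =4475809518 / 493493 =9069.65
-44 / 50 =-22 / 25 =-0.88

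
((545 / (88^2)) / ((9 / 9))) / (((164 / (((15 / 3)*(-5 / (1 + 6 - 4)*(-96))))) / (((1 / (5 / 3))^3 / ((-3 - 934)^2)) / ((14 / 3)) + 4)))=669890355829 / 487827671408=1.37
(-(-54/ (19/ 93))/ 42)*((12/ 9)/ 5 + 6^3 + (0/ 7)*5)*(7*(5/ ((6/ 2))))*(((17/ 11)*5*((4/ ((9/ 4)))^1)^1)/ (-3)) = -136767040/ 1881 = -72709.75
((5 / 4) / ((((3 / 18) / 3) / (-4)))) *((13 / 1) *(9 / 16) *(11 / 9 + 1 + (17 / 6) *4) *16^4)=-584663040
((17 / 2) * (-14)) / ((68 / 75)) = -131.25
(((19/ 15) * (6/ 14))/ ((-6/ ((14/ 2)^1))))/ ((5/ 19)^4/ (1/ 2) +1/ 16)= -19808792/ 2254815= -8.79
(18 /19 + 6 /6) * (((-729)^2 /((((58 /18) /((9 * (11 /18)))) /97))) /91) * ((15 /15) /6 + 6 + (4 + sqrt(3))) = 188826833151 * sqrt(3) /100282 + 3839478940737 /200564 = 22404789.88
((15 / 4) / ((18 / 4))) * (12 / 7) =10 / 7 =1.43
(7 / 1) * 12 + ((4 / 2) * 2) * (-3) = 72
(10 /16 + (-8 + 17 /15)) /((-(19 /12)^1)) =749 /190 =3.94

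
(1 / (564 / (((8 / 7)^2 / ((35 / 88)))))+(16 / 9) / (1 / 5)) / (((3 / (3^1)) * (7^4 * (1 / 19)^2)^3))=0.03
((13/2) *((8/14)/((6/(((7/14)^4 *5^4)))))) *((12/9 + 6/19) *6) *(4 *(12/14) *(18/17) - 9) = -81339375/63308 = -1284.82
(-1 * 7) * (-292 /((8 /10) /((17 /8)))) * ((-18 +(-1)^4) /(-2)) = 738395 /16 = 46149.69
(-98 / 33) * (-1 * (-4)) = -392 / 33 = -11.88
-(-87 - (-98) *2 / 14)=73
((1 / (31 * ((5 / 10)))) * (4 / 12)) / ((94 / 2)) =2 / 4371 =0.00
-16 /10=-8 /5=-1.60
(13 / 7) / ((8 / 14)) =13 / 4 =3.25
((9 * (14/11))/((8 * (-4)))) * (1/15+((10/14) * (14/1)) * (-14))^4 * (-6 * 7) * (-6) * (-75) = 2853429120385347/1100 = 2594026473077.59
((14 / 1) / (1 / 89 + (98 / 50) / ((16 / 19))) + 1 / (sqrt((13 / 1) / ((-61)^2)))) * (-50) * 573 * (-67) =318901240000 / 27753 + 117092550 * sqrt(13) / 13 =43966324.57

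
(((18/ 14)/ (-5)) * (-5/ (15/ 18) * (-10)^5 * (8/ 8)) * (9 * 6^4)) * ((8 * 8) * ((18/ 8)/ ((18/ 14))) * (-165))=33256396800000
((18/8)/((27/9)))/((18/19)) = 19/24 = 0.79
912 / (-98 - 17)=-912 / 115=-7.93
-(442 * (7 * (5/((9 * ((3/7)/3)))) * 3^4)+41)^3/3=-925864426850416451/3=-308621475616805483.67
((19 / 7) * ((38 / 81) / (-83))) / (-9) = 722 / 423549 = 0.00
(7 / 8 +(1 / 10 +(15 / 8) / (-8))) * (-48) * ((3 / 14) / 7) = -2133 / 1960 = -1.09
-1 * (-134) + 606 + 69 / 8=5989 / 8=748.62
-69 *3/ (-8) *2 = 207/ 4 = 51.75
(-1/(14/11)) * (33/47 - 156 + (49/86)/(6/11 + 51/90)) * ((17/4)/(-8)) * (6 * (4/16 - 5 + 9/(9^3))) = 2746195969715/1495281312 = 1836.57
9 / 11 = 0.82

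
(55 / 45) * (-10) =-110 / 9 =-12.22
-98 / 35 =-2.80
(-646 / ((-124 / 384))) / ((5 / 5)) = 62016 / 31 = 2000.52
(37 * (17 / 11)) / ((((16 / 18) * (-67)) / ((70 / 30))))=-13209 / 5896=-2.24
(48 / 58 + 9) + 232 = 7013 / 29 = 241.83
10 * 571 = 5710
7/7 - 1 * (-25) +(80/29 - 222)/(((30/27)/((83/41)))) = -2220143/5945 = -373.45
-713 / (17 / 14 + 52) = -9982 / 745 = -13.40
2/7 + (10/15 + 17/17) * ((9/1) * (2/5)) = 6.29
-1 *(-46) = 46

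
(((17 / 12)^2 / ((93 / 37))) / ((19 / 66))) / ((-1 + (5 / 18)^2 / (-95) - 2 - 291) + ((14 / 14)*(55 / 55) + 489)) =0.01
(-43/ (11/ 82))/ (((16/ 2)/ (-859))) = 1514417/ 44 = 34418.57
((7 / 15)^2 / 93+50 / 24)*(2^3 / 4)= 174571 / 41850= 4.17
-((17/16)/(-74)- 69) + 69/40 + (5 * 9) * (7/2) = 1351177/5920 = 228.24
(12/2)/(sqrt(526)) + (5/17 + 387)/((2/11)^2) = 3 * sqrt(526)/263 + 199166/17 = 11715.91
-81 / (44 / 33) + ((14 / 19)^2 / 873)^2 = -24135103304723 / 397285653636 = -60.75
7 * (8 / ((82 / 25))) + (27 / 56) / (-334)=13091693 / 766864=17.07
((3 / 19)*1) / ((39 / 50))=50 / 247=0.20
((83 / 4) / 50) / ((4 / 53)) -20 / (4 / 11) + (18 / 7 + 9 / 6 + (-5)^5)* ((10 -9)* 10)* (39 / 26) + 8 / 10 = -262430727 / 5600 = -46862.63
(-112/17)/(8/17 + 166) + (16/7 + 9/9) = 32153/9905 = 3.25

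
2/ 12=1/ 6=0.17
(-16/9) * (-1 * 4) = 64/9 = 7.11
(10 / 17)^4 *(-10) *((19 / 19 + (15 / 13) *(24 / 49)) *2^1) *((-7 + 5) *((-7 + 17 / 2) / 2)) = 299100000 / 53202877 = 5.62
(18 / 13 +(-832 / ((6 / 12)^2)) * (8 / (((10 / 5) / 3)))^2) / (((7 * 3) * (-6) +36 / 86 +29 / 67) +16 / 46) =137606119158 / 35835241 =3839.97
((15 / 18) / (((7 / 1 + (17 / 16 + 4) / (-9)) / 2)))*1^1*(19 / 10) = 0.49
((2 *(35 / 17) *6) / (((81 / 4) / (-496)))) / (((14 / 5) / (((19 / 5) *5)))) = -1884800 / 459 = -4106.32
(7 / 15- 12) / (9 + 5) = -173 / 210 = -0.82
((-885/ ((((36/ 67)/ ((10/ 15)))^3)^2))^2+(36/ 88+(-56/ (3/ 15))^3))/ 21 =-8661776082961972618916696917/ 15779549071863715590144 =-548924.18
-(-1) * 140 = 140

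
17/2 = 8.50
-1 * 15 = -15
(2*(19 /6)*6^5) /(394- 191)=49248 /203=242.60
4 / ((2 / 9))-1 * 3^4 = -63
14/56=1/4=0.25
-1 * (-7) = 7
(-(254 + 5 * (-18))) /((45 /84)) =-4592 /15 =-306.13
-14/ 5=-2.80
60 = 60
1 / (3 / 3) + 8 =9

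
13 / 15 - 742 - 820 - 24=-1585.13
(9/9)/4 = 1/4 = 0.25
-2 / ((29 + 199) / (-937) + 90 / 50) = -9370 / 7293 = -1.28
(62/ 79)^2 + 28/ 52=93659/ 81133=1.15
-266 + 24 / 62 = -8234 / 31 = -265.61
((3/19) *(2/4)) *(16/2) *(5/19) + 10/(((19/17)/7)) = 22670/361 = 62.80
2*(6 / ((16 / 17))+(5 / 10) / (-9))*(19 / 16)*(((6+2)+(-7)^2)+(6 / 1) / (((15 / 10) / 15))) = 112385 / 64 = 1756.02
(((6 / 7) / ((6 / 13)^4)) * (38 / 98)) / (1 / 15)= 109.87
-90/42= -15/7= -2.14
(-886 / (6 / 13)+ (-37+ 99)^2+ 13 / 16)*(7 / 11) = 646849 / 528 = 1225.09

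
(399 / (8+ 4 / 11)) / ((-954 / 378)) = -92169 / 4876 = -18.90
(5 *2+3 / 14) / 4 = 143 / 56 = 2.55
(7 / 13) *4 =28 / 13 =2.15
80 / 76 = 20 / 19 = 1.05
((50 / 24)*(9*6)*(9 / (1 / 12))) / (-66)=-2025 / 11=-184.09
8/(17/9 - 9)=-9/8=-1.12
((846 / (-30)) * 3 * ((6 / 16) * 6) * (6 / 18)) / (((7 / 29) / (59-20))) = -1435239 / 140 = -10251.71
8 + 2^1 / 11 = 90 / 11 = 8.18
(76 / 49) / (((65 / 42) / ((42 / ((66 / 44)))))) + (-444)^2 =12815664 / 65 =197164.06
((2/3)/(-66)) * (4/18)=-2/891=-0.00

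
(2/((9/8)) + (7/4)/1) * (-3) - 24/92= -2993/276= -10.84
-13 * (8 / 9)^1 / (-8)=13 / 9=1.44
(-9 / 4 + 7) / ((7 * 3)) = 19 / 84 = 0.23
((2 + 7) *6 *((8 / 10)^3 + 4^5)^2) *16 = 14169935314944 / 15625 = 906875860.16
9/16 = 0.56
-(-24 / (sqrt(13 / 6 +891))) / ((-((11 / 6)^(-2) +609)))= -968 * sqrt(32154) / 131697425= -0.00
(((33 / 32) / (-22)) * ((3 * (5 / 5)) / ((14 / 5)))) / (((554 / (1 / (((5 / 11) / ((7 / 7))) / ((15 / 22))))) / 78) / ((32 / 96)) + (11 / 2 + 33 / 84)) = -1755 / 702304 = -0.00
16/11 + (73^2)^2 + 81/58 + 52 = 28398295.85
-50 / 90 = -5 / 9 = -0.56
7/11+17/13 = 278/143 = 1.94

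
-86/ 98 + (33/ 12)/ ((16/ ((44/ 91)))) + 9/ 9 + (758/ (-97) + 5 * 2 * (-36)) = -363426961/ 988624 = -367.61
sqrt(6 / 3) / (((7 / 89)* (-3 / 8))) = -712* sqrt(2) / 21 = -47.95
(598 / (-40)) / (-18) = 299 / 360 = 0.83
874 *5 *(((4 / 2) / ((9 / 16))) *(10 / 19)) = 73600 / 9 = 8177.78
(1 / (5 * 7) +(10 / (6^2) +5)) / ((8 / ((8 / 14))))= 3343 / 8820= 0.38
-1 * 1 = -1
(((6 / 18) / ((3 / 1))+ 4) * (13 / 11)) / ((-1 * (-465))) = 481 / 46035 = 0.01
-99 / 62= -1.60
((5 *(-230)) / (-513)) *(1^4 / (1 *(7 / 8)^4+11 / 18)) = 204800 / 109383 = 1.87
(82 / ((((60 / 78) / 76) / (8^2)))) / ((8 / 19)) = 6157216 / 5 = 1231443.20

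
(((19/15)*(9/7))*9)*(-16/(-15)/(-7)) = -2736/1225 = -2.23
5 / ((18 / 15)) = 25 / 6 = 4.17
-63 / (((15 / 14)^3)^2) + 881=1062308873 / 1265625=839.36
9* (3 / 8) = 27 / 8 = 3.38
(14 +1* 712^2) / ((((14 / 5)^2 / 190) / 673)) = 405154496625 / 49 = 8268459114.80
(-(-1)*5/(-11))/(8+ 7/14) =-10/187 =-0.05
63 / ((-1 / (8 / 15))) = -168 / 5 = -33.60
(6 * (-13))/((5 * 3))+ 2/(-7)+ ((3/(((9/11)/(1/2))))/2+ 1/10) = -1877/420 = -4.47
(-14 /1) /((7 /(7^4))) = -4802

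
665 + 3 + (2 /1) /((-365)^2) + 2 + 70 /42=268448381 /399675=671.67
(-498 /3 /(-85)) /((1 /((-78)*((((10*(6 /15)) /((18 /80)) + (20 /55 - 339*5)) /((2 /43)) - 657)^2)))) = -205276742584.91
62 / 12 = 31 / 6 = 5.17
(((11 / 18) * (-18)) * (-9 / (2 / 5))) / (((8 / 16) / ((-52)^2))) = 1338480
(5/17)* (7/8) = 35/136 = 0.26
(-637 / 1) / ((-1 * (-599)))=-637 / 599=-1.06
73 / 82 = 0.89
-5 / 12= -0.42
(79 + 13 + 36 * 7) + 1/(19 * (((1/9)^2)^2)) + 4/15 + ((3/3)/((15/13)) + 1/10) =393613/570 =690.55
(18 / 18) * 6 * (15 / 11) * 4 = 360 / 11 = 32.73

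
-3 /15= -1 /5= -0.20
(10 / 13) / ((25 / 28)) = 56 / 65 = 0.86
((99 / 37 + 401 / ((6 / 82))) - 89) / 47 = 598735 / 5217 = 114.77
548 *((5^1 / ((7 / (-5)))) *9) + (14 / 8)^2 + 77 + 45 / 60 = -1963749 / 112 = -17533.47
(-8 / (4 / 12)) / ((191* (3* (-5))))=8 / 955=0.01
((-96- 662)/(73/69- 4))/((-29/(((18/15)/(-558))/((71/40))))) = 139472/12957287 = 0.01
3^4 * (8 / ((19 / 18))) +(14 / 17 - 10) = 195324 / 323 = 604.72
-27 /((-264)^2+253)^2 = -27 /4892862601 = -0.00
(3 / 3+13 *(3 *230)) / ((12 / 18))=26913 / 2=13456.50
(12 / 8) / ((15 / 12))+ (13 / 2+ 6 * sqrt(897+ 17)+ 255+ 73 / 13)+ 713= 6 * sqrt(914)+ 127571 / 130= 1162.71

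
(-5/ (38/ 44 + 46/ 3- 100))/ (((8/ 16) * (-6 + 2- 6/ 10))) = -3300/ 127213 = -0.03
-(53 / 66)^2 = -2809 / 4356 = -0.64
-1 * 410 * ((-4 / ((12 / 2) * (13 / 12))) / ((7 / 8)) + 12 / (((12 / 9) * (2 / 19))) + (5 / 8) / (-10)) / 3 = -25291465 / 2184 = -11580.34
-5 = -5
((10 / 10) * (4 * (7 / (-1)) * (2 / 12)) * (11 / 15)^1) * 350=-10780 / 9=-1197.78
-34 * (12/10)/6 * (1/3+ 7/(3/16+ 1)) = -2414/57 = -42.35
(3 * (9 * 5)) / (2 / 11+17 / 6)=8910 / 199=44.77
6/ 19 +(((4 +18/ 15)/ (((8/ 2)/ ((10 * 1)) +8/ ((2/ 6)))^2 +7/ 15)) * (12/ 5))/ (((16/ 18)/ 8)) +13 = 13.50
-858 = -858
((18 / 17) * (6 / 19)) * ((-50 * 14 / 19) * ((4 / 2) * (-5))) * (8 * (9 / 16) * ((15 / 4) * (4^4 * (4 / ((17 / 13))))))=169827840000 / 104329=1627810.48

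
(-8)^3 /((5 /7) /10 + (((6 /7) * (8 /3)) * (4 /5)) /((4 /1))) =-35840 /37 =-968.65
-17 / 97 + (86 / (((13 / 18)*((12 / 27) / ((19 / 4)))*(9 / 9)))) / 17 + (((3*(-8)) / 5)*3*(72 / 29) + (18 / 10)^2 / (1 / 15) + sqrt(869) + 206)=323.01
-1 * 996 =-996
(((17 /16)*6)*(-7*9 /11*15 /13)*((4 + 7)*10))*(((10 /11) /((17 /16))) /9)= -63000 /143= -440.56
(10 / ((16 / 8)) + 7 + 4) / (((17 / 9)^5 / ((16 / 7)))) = 15116544 / 9938999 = 1.52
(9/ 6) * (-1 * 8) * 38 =-456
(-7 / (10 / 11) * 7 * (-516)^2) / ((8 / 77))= -690651423 / 5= -138130284.60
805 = 805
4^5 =1024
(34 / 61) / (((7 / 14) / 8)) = 544 / 61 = 8.92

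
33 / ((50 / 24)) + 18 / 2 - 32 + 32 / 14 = -853 / 175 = -4.87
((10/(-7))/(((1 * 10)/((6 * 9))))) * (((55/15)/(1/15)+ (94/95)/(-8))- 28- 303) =2833029/1330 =2130.10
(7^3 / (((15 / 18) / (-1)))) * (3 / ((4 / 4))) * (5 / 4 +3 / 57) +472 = -215933 / 190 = -1136.49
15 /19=0.79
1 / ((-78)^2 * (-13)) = -1 / 79092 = -0.00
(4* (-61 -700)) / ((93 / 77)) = -234388 / 93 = -2520.30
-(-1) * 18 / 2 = 9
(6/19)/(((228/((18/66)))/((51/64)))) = 153/508288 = 0.00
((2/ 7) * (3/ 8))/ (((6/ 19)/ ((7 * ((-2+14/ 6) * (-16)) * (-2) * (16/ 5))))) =1216/ 15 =81.07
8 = 8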